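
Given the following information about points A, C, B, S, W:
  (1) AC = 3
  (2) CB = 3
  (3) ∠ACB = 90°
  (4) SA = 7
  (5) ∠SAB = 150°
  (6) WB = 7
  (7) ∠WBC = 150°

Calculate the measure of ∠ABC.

Step 1: By the law of cosines on triangle BCA: BA² = 3² + 3² − 2·3·3·cos(90°) = 18, so BA = 3·√2.
Step 2: By the inverse law of cosines on triangle ABC: cos(∠ABC) = ((3·√2)² + 3² − 3²) / (2·3·√2·3) = 18/25.46 = 0.7071, so ∠ABC = 45°.

Therefore, the measure of angle ∠ABC = 45°.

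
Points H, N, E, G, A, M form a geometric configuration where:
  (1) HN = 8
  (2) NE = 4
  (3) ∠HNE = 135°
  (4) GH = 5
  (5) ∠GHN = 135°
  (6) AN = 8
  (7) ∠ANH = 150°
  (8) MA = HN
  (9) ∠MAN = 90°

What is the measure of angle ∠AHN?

Step 1: By the law of cosines on triangle HNA: HA² = 8² + 8² − 2·8·8·cos(150°) = 238.85, so HA ≈ 15.45.
Step 2: By the inverse law of cosines on triangle AHN: cos(∠AHN) = (15.45² + 8² − 8²) / (2·15.45·8) = 238.85/247.28 = 0.9659, so ∠AHN = 15°.

Therefore, the measure of angle ∠AHN = 15°.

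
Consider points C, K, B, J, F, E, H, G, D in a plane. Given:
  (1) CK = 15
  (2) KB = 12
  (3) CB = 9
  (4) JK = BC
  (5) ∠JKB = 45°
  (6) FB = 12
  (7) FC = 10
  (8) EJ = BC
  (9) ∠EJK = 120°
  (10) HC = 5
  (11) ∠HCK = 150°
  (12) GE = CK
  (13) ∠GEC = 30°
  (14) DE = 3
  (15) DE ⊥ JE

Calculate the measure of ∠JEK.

From the given relations: EJ = BC = 9; JK = BC = 9.
Step 1: By the law of cosines on triangle EJK: EK² = 9² + 9² − 2·9·9·cos(120°) = 243, so EK = 9·√3.
Step 2: By the inverse law of cosines on triangle JEK: cos(∠JEK) = (9² + (9·√3)² − 9²) / (2·9·9·√3) = 243/280.59 = 0.866, so ∠JEK = 30°.

Therefore, the measure of angle ∠JEK = 30°.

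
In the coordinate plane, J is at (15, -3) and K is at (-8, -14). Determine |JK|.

d = sqrt((-23)^2 + (-11)^2) = sqrt(650) = 5*sqrt(26)

5*sqrt(26)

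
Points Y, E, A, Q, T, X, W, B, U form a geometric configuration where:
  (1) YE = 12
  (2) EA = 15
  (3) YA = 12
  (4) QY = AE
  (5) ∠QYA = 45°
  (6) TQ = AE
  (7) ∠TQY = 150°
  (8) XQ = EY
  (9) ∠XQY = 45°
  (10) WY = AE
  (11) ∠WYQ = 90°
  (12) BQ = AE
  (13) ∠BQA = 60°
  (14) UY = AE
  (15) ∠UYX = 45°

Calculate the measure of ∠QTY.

From the given relations: TQ = AE = 15; QY = AE = 15.
Step 1: By the law of cosines on triangle TQY: TY² = 15² + 15² − 2·15·15·cos(150°) = 839.71, so TY ≈ 28.98.
Step 2: By the inverse law of cosines on triangle QTY: cos(∠QTY) = (15² + 28.98² − 15²) / (2·15·28.98) = 839.71/869.33 = 0.9659, so ∠QTY = 15°.

Therefore, the measure of angle ∠QTY = 15°.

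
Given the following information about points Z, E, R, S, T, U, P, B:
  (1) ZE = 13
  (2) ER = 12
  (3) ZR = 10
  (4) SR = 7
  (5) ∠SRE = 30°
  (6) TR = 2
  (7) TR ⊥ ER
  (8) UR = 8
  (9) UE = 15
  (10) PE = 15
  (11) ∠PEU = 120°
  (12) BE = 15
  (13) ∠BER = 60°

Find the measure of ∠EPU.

Step 1: By the law of cosines on triangle PEU: PU² = 15² + 15² − 2·15·15·cos(120°) = 675, so PU = 15·√3.
Step 2: By the inverse law of cosines on triangle EPU: cos(∠EPU) = (15² + (15·√3)² − 15²) / (2·15·15·√3) = 675/779.42 = 0.866, so ∠EPU = 30°.

Therefore, the measure of angle ∠EPU = 30°.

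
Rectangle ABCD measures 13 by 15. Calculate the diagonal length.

d = sqrt(13^2 + 15^2) = sqrt(394)

sqrt(394)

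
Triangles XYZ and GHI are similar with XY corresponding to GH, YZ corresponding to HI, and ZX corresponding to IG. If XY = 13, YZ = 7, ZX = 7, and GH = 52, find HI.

Since the triangles are similar, the ratio of corresponding sides is constant.
Scale factor k = GH / XY = 52 / 13 = 4
HI = k * YZ = 4 * 7 = 28

28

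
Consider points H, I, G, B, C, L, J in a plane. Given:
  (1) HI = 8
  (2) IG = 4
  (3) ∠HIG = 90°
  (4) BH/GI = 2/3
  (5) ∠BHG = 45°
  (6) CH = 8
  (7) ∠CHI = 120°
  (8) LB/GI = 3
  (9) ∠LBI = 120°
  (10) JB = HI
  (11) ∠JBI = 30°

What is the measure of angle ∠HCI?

Step 1: By the law of cosines on triangle CHI: CI² = 8² + 8² − 2·8·8·cos(120°) = 192, so CI = 8·√3.
Step 2: By the inverse law of cosines on triangle HCI: cos(∠HCI) = (8² + (8·√3)² − 8²) / (2·8·8·√3) = 192/221.7 = 0.866, so ∠HCI = 30°.

Therefore, the measure of angle ∠HCI = 30°.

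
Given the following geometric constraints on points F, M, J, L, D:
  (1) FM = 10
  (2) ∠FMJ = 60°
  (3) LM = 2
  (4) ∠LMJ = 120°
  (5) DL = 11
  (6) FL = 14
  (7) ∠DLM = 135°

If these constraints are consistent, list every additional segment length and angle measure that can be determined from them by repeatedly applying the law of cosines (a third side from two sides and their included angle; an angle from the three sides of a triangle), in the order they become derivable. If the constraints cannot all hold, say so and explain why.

These constraints are not satisfiable: by the triangle inequality in triangle MFL, (1) FM = 10 and (3) LM = 2 force FL ≤ 10 + 2 = 12, but (6) says FL = 14. No planar figure meets all of them, so nothing further can be derived.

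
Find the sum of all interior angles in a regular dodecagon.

The sum of interior angles of an n-sided polygon is (n - 2) * 180.
For n = 12: (12 - 2) * 180 = 10 * 180 = 1800 degrees.

1800 degrees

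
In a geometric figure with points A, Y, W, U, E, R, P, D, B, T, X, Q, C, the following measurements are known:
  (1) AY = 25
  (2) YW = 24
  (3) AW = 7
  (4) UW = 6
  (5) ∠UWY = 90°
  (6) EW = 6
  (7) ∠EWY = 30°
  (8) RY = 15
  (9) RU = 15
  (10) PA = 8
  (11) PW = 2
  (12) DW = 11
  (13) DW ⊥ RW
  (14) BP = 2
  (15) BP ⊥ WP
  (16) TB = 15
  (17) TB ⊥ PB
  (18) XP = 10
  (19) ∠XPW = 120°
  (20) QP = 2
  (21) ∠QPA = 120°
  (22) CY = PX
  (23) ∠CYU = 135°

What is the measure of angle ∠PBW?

Step 1: By the law of cosines on triangle BPW: BW² = 2² + 2² − 2·2·2·cos(90°) = 8, so BW = 2·√2.
Step 2: By the inverse law of cosines on triangle PBW: cos(∠PBW) = (2² + (2·√2)² − 2²) / (2·2·2·√2) = 8/11.31 = 0.7071, so ∠PBW = 45°.

Therefore, the measure of angle ∠PBW = 45°.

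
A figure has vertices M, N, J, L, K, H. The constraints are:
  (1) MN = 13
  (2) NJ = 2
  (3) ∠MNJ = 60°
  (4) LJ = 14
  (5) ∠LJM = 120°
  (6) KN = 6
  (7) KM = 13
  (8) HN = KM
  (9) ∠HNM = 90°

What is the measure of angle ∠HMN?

From the given relations: HN = KM = 13.
Step 1: By the law of cosines on triangle MNH: MH² = 13² + 13² − 2·13·13·cos(90°) = 338, so MH = 13·√2.
Step 2: By the inverse law of cosines on triangle HMN: cos(∠HMN) = ((13·√2)² + 13² − 13²) / (2·13·√2·13) = 338/478 = 0.7071, so ∠HMN = 45°.

Therefore, the measure of angle ∠HMN = 45°.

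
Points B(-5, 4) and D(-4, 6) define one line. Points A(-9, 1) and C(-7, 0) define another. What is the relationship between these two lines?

Slope of line 1: m1 = (6 - 4)/(-4 - -5) = 2/1 = 2
Slope of line 2: m2 = (0 - 1)/(-7 - -9) = -1/2 = -1/2
Two lines are perpendicular when the product of their slopes is -1 (negative reciprocals).
m1 * m2 = (2) * (-1/2) = -1, confirming perpendicularity.

Perpendicular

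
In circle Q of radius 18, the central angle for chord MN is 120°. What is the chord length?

Chord length = 2r sin(θ/2)
= 2 × 18 × sin(120°/2)
= 2 × 18 × sin(60°)
= 18*sqrt(3)

18*sqrt(3)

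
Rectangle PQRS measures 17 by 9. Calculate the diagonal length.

A rectangle's diagonal splits it into two right triangles, with the diagonal as the hypotenuse.
By the Pythagorean theorem, d^2 = 17^2 + 9^2 = 370.
Therefore d = sqrt(370).

sqrt(370)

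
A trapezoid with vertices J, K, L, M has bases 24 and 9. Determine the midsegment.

midsegment = (24 + 9) / 2 = 33 / 2 = 33/2

33/2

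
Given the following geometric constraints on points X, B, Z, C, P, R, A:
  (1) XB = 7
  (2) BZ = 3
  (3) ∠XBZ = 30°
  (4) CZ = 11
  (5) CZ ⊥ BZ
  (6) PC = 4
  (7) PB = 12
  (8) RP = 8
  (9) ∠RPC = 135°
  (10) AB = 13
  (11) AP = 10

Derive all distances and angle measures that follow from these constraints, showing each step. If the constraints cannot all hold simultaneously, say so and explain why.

The constraints are consistent.

Step 1: From XB = 7, BZ = 3, and ∠XBZ = 30°, by the law of cosines:
  XZ² = XB² + BZ² - 2·XB·BZ·cos(30°) = 49 + 9 - 36.37 = 21.63
  XZ ≈ 4.65

Step 2: From BZ = 3, ZC = 11, and ∠BZC = 90°, by the law of cosines:
  BC² = BZ² + ZC² - 2·BZ·ZC·cos(90°) = 9 + 121 - 0 = 130
  BC = √130

Step 3: From CP = 4, PR = 8, and ∠CPR = 135°, by the law of cosines:
  CR² = CP² + PR² - 2·CP·PR·cos(135°) = 16 + 64 + 45.25 = 125.3
  CR ≈ 11.19

Step 4: From BA = 13, BP = 12, AP = 10, by the inverse law of cosines:
  cos(∠ABP) = (BA² + BP² - AP²) / (2·BA·BP)
  ∠ABP = 46.95°

Step 5: From PA = 10, PB = 12, AB = 13, by the inverse law of cosines:
  cos(∠APB) = (PA² + PB² - AB²) / (2·PA·PB)
  ∠APB = 71.79°

Step 6: From AB = 13, AP = 10, BP = 12, by the inverse law of cosines:
  cos(∠BAP) = (AB² + AP² - BP²) / (2·AB·AP)
  ∠BAP = 61.26°

Step 7: From XB = 7, XZ = 4.65, BZ = 3, by the inverse law of cosines:
  cos(∠BXZ) = (XB² + XZ² - BZ²) / (2·XB·XZ)
  ∠BXZ = 18.82°

Step 8: From BC = √130, BP = 12, CP = 4, by the inverse law of cosines:
  cos(∠CBP) = (BC² + BP² - CP²) / (2·BC·BP)
  ∠CBP = 19.47°

Step 9: From BC = √130, BZ = 3, CZ = 11, by the inverse law of cosines:
  cos(∠CBZ) = (BC² + BZ² - CZ²) / (2·BC·BZ)
  ∠CBZ = 74.74°

Step 10: From ZB = 3, ZX = 4.65, BX = 7, by the inverse law of cosines:
  cos(∠BZX) = (ZB² + ZX² - BX²) / (2·ZB·ZX)
  ∠BZX = 131.18°

Step 11: From CB = √130, CP = 4, BP = 12, by the inverse law of cosines:
  cos(∠BCP) = (CB² + CP² - BP²) / (2·CB·CP)
  ∠BCP = 88.74°

Step 12: From CB = √130, CZ = 11, BZ = 3, by the inverse law of cosines:
  cos(∠BCZ) = (CB² + CZ² - BZ²) / (2·CB·CZ)
  ∠BCZ = 15.26°

Step 13: From CP = 4, CR = 11.19, PR = 8, by the inverse law of cosines:
  cos(∠PCR) = (CP² + CR² - PR²) / (2·CP·CR)
  ∠PCR = 30.36°

Step 14: From PB = 12, PC = 4, BC = √130, by the inverse law of cosines:
  cos(∠BPC) = (PB² + PC² - BC²) / (2·PB·PC)
  ∠BPC = 71.79°

Step 15: From RC = 11.19, RP = 8, CP = 4, by the inverse law of cosines:
  cos(∠CRP) = (RC² + RP² - CP²) / (2·RC·RP)
  ∠CRP = 14.64°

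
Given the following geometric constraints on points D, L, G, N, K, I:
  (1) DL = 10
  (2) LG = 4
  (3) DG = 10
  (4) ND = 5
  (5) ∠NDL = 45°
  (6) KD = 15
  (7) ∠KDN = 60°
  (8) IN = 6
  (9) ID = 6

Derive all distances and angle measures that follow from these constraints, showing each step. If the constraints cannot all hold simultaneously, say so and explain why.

The constraints are consistent.

Step 1: From LD = 10, DN = 5, and ∠LDN = 45°, by the law of cosines:
  LN² = LD² + DN² - 2·LD·DN·cos(45°) = 100 + 25 - 70.71 = 54.29
  LN ≈ 7.37

Step 2: From ND = 5, DK = 15, and ∠NDK = 60°, by the law of cosines:
  NK² = ND² + DK² - 2·ND·DK·cos(60°) = 25 + 225 - 75 = 175
  NK = 5·√7

Step 3: From DG = 10, DL = 10, GL = 4, by the inverse law of cosines:
  cos(∠GDL) = (DG² + DL² - GL²) / (2·DG·DL)
  ∠GDL = 23.07°

Step 4: From DI = 6, DN = 5, IN = 6, by the inverse law of cosines:
  cos(∠IDN) = (DI² + DN² - IN²) / (2·DI·DN)
  ∠IDN = 65.38°

Step 5: From LD = 10, LG = 4, DG = 10, by the inverse law of cosines:
  cos(∠DLG) = (LD² + LG² - DG²) / (2·LD·LG)
  ∠DLG = 78.46°

Step 6: From GD = 10, GL = 4, DL = 10, by the inverse law of cosines:
  cos(∠DGL) = (GD² + GL² - DL²) / (2·GD·GL)
  ∠DGL = 78.46°

Step 7: From ND = 5, NI = 6, DI = 6, by the inverse law of cosines:
  cos(∠DNI) = (ND² + NI² - DI²) / (2·ND·NI)
  ∠DNI = 65.38°

Step 8: From ID = 6, IN = 6, DN = 5, by the inverse law of cosines:
  cos(∠DIN) = (ID² + IN² - DN²) / (2·ID·IN)
  ∠DIN = 49.25°

Step 9: From LD = 10, LN = 7.37, DN = 5, by the inverse law of cosines:
  cos(∠DLN) = (LD² + LN² - DN²) / (2·LD·LN)
  ∠DLN = 28.68°

Step 10: From ND = 5, NK = 5·√7, DK = 15, by the inverse law of cosines:
  cos(∠DNK) = (ND² + NK² - DK²) / (2·ND·NK)
  ∠DNK = 100.89°

Step 11: From ND = 5, NL = 7.37, DL = 10, by the inverse law of cosines:
  cos(∠DNL) = (ND² + NL² - DL²) / (2·ND·NL)
  ∠DNL = 106.32°

Step 12: From KD = 15, KN = 5·√7, DN = 5, by the inverse law of cosines:
  cos(∠DKN) = (KD² + KN² - DN²) / (2·KD·KN)
  ∠DKN = 19.11°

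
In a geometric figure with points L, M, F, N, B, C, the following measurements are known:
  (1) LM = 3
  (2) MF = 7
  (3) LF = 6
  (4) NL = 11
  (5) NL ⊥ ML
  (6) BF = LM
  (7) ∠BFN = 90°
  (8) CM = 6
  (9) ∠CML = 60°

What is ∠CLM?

Step 1: By the law of cosines on triangle LMC: LC² = 3² + 6² − 2·3·6·cos(60°) = 27, so LC = 3·√3.
Step 2: By the inverse law of cosines on triangle CLM: cos(∠CLM) = ((3·√3)² + 3² − 6²) / (2·3·√3·3) = 0/31.18 = 0, so ∠CLM = 90°.

Therefore, the measure of angle ∠CLM = 90°.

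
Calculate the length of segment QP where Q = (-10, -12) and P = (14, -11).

d = sqrt((14 - -10)^2 + (-11 - -12)^2)
d = sqrt(24^2 + 1^2)
d = sqrt(576 + 1)
d = sqrt(577)

sqrt(577)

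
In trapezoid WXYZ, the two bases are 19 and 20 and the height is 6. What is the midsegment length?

midsegment = (19 + 20) / 2 = 39 / 2 = 39/2

39/2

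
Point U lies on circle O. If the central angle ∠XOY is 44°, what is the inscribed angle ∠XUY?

Inscribed angle = 44° / 2 = 22° (inscribed angle theorem).

22°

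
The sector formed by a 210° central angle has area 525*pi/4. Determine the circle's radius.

r² = 360 × 525*pi/4 / (π × 210) = 225, so r = 15.

15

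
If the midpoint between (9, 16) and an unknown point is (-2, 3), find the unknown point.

Using the midpoint formula: M = ((x1 + x2)/2, (y1 + y2)/2)
We know M = (-2, 3) and R = (9, 16)
For x: -2 = (9 + x2)/2, so x2 = 2*-2 - 9 = -13
For y: 3 = (16 + y2)/2, so y2 = 2*3 - 16 = -10
Q = (-13, -10)

(-13, -10)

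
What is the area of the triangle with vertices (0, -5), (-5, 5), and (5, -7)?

Using the Shoelace formula for a triangle:
Area = (1/2)|x0(y1 - y2) + x1(y2 - y0) + x2(y0 - y1)|
Area = (1/2)|0(5 - -7) + -5(-7 - -5) + 5(-5 - 5)|
Area = (1/2)|0 + 10 + -50|
Area = (1/2)|-40|
Area = (1/2)(40)
Area = 20

20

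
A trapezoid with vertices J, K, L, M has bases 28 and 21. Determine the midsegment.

midsegment = (28 + 21) / 2 = 49 / 2 = 49/2

49/2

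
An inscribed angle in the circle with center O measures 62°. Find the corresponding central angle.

The inscribed angle theorem states that a central angle is always twice any inscribed angle that subtends the same arc.
Since the inscribed angle is 62°, the central angle = 2 × 62° = 124°.

124°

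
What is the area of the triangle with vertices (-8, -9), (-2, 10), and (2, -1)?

Using the Shoelace formula for a triangle:
Area = (1/2)|x0(y1 - y2) + x1(y2 - y0) + x2(y0 - y1)|
Area = (1/2)|-8(10 - -1) + -2(-1 - -9) + 2(-9 - 10)|
Area = (1/2)|-88 + -16 + -38|
Area = (1/2)|-142|
Area = (1/2)(142)
Area = 71

71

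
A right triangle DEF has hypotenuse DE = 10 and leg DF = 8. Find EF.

Rearranging the Pythagorean theorem to solve for the unknown leg:
leg^2 = hypotenuse^2 - known_leg^2 = 100 - 64 = 36
leg = sqrt(36) = 6.

6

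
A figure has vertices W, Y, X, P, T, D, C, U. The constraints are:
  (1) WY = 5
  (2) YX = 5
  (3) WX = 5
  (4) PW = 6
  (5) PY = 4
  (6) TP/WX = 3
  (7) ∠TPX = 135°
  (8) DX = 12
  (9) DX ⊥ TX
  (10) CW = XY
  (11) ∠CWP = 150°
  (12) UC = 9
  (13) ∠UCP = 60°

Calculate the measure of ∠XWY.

Step 1: By the inverse law of cosines on triangle XWY: cos(∠XWY) = (5² + 5² − 5²) / (2·5·5) = 25/50 = 0.5, so ∠XWY = 60°.

Therefore, the measure of angle ∠XWY = 60°.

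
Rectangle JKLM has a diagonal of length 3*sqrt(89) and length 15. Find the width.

Using the Pythagorean theorem: d^2 = a^2 + b^2
b^2 = d^2 - a^2
b^2 = 801 - 225
b^2 = 576
b = sqrt(576) = 24

24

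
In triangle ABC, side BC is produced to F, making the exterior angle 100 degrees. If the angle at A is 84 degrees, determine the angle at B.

The exterior angle theorem states that an exterior angle equals the sum of the two non-adjacent interior angles.
So 100 = 84 + angle B, which gives angle B = 100 - 84 = 16 degrees.

16 degrees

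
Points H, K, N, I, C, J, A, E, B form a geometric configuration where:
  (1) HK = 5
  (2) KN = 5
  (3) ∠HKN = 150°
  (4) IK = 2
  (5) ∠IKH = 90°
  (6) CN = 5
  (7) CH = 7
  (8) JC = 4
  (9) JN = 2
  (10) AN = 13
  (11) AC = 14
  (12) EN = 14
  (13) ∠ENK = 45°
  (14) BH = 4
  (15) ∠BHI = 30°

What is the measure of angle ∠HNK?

Step 1: By the law of cosines on triangle NKH: NH² = 5² + 5² − 2·5·5·cos(150°) = 93.3, so NH ≈ 9.66.
Step 2: By the inverse law of cosines on triangle HNK: cos(∠HNK) = (9.66² + 5² − 5²) / (2·9.66·5) = 93.3/96.59 = 0.9659, so ∠HNK = 15°.

Therefore, the measure of angle ∠HNK = 15°.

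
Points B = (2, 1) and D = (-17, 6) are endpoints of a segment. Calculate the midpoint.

The midpoint is the average of the coordinates:
x: (2 + -17)/2 = -15/2
y: (1 + 6)/2 = 7/2
Midpoint = (-15/2, 7/2)

(-15/2, 7/2)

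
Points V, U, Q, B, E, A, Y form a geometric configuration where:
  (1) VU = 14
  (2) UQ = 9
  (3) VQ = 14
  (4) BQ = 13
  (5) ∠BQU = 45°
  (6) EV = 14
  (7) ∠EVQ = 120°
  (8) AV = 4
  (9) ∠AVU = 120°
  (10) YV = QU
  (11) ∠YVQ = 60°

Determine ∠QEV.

Step 1: By the law of cosines on triangle EVQ: EQ² = 14² + 14² − 2·14·14·cos(120°) = 588, so EQ = 14·√3.
Step 2: By the inverse law of cosines on triangle QEV: cos(∠QEV) = ((14·√3)² + 14² − 14²) / (2·14·√3·14) = 588/678.96 = 0.866, so ∠QEV = 30°.

Therefore, the measure of angle ∠QEV = 30°.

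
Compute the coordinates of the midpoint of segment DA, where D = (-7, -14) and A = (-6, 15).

The midpoint is the point halfway along the segment.
Move half the horizontal distance: -7 + (-6 - -7)/2 = -7 + 1/2 = -13/2
Move half the vertical distance: -14 + (15 - -14)/2 = -14 + 29/2 = 1/2
Midpoint = (-13/2, 1/2)

(-13/2, 1/2)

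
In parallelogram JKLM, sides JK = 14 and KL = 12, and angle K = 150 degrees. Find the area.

Area = a * b * sin(theta)
Area = 14 * 12 * sin(150 degrees)
Area = 168 * 1/2
Area = 84

84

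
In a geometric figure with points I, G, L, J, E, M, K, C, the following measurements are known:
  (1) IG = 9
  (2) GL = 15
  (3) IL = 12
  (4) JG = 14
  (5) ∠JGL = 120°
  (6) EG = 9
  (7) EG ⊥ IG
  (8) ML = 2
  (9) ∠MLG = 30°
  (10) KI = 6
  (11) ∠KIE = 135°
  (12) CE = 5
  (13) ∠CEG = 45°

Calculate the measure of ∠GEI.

Step 1: By the law of cosines on triangle EGI: EI² = 9² + 9² − 2·9·9·cos(90°) = 162, so EI = 9·√2.
Step 2: By the inverse law of cosines on triangle GEI: cos(∠GEI) = (9² + (9·√2)² − 9²) / (2·9·9·√2) = 162/229.1 = 0.7071, so ∠GEI = 45°.

Therefore, the measure of angle ∠GEI = 45°.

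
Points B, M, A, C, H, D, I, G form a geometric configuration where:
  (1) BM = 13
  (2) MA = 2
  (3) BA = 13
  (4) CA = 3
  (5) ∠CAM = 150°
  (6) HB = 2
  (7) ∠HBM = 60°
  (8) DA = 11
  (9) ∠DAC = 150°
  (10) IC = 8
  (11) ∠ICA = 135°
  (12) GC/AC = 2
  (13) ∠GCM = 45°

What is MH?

Step 1: By the law of cosines on triangle MBH: MH² = 13² + 2² − 2·13·2·cos(60°) = 147, so MH = 7·√3.

Therefore, the length of MH = 7·√3.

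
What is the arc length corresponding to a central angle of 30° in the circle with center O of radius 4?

Arc length = 2πr × θ/360
= 2π × 4 × 1/12
= 2*pi/3

2*pi/3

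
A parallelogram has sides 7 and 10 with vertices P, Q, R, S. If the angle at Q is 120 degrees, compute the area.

Area = 7 * 10 * sin(120°) = 70 * sqrt(3)/2 = 35*sqrt(3)

35*sqrt(3)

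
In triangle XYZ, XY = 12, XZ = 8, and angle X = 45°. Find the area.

Area = (1/2) * XY * XZ * sin(X)
Area = (1/2) * 12 * 8 * sin(45°)
Area = (1/2) * 12 * 8 * sqrt(2)/2
Area = 24*sqrt(2)

24*sqrt(2)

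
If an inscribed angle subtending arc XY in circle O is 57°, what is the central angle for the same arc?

By the inscribed angle theorem, the central angle is twice the inscribed angle.
Central angle = 2 × 57° = 114°

114°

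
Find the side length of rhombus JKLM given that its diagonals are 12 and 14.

The diagonals of a rhombus bisect each other at right angles.
Half-diagonals: 12/2 = 6 and 14/2 = 7
side = sqrt(6^2 + 7^2)
side = sqrt(36 + 49)
side = sqrt(85)

sqrt(85)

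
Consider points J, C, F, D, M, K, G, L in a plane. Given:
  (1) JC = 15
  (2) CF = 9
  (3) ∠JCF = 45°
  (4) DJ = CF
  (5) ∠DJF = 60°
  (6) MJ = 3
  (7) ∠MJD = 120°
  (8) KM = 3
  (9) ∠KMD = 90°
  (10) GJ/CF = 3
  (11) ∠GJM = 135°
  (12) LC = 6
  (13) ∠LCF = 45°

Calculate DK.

From the given relations: DJ = CF = 9.
Step 1: By the law of cosines on triangle DJM: DM² = 9² + 3² − 2·9·3·cos(120°) = 117, so DM = 3·√13.
Step 2: By the law of cosines on triangle DMK: DK² = (3·√13)² + 3² − 2·3·√13·3·cos(90°) = 126, so DK = 3·√14.

Therefore, the length of DK = 3·√14.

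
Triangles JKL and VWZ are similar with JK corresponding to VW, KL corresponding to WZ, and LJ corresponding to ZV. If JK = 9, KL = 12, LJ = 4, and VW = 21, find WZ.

Since the triangles are similar, the ratio of corresponding sides is constant.
Scale factor k = VW / JK = 21 / 9 = 7/3
WZ = k * KL = 7/3 * 12 = 28

28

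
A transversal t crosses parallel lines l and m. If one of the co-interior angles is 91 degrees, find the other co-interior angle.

Co-interior angles (same-side interior) formed by parallel lines and a transversal are supplementary (sum to 180 degrees).
The given angle is 91 degrees.
The co-interior angle = 180 - 91 = 89 degrees.

89 degrees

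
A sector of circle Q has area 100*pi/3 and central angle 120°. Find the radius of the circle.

r² = 360 × 100*pi/3 / (π × 120) = 100, so r = 10.

10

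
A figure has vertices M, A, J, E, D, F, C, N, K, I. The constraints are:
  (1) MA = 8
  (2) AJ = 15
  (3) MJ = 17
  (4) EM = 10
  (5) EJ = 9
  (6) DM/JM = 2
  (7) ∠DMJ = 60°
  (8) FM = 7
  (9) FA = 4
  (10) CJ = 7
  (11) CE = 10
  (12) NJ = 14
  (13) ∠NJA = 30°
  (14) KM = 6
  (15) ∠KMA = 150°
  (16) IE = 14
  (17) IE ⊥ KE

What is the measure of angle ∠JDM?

From the given relations: DM = 2·JM = 2·17 = 34.
Step 1: By the law of cosines on triangle DMJ: DJ² = 34² + 17² − 2·34·17·cos(60°) = 867, so DJ = 17·√3.
Step 2: By the inverse law of cosines on triangle JDM: cos(∠JDM) = ((17·√3)² + 34² − 17²) / (2·17·√3·34) = 1734/2002.25 = 0.866, so ∠JDM = 30°.

Therefore, the measure of angle ∠JDM = 30°.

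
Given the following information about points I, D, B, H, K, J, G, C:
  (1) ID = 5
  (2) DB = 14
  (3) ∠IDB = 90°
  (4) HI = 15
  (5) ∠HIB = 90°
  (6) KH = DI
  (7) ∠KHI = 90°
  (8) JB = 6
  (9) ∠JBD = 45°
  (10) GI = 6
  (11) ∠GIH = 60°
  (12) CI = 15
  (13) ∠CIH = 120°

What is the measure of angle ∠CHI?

Step 1: By the law of cosines on triangle HIC: HC² = 15² + 15² − 2·15·15·cos(120°) = 675, so HC = 15·√3.
Step 2: By the inverse law of cosines on triangle CHI: cos(∠CHI) = ((15·√3)² + 15² − 15²) / (2·15·√3·15) = 675/779.42 = 0.866, so ∠CHI = 30°.

Therefore, the measure of angle ∠CHI = 30°.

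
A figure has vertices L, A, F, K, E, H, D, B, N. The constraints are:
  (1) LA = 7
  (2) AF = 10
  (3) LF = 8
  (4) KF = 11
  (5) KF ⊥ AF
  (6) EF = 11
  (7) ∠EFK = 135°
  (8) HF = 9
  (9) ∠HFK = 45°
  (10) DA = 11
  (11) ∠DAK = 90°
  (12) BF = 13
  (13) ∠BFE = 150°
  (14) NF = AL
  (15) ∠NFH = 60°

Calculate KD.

Step 1: By the law of cosines on triangle KFA: KA² = 11² + 10² − 2·11·10·cos(90°) = 221, so KA ≈ 14.87.
Step 2: By the law of cosines on triangle KAD: KD² = 14.87² + 11² − 2·14.87·11·cos(90°) = 342, so KD = 3·√38.

Therefore, the length of KD = 3·√38.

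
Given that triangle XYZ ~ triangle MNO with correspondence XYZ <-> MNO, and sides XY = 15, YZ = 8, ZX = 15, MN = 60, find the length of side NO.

Similar triangles have proportional sides. Setting up the proportion:
MN / XY = NO / YZ
60 / 15 = NO / 8
NO = 8 * 60 / 15 = 32.

32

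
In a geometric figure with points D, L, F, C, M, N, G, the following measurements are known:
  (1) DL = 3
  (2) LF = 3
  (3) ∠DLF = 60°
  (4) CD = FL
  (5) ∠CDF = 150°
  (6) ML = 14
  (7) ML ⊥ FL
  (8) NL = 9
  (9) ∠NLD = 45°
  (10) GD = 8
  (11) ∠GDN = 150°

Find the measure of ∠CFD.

From the given relations: CD = FL = 3.
Step 1: By the law of cosines on triangle FLD: FD² = 3² + 3² − 2·3·3·cos(60°) = 9, so FD = 3.
Step 2: By the law of cosines on triangle FDC: FC² = 3² + 3² − 2·3·3·cos(150°) = 33.59, so FC ≈ 5.8.
Step 3: By the inverse law of cosines on triangle CFD: cos(∠CFD) = (5.8² + 3² − 3²) / (2·5.8·3) = 33.59/34.77 = 0.9659, so ∠CFD = 15°.

Therefore, the measure of angle ∠CFD = 15°.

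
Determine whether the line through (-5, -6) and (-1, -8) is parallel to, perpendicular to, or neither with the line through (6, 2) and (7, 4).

Slope of line 1: m1 = (-8 - -6)/(-1 - -5) = -2/4 = -1/2
Slope of line 2: m2 = (4 - 2)/(7 - 6) = 2/1 = 2
m1 * m2 = (-1/2) * (2) = -1 = -1, so the lines are perpendicular.

Perpendicular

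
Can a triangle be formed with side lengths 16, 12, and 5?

For three segments to close into a triangle, no single side can be as long as the other two combined.
The longest side is 16, and 5 + 12 = 17 > 16.
A triangle can be formed.

Yes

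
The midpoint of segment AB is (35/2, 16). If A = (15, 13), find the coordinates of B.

Using the midpoint formula: M = ((x1 + x2)/2, (y1 + y2)/2)
We know M = (35/2, 16) and A = (15, 13)
For x: 35/2 = (15 + x2)/2, so x2 = 2*35/2 - 15 = 20
For y: 16 = (13 + y2)/2, so y2 = 2*16 - 13 = 19
B = (20, 19)

(20, 19)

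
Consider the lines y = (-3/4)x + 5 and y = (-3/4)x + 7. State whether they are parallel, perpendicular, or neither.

Slope of line 1: m1 = -3/4
Slope of line 2: m2 = -3/4
Since m1 = m2 = -3/4, the lines are parallel.

Parallel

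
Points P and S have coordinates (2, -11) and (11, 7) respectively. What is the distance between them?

The horizontal distance is |11 - 2| = 9 and the vertical distance is |7 - -11| = 18.
By the Pythagorean theorem, d = sqrt(9^2 + 18^2) = sqrt(405) = 9*sqrt(5).

9*sqrt(5)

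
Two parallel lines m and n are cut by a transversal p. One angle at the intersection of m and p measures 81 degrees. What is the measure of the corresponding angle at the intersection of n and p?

When a transversal crosses parallel lines, angles in the same position at each intersection are called corresponding angles.
These are always equal, so the answer is 81 degrees.

81 degrees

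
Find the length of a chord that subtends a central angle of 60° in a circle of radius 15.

Drop a perpendicular from the center to the chord, bisecting both the chord and the central angle.
Each half-chord = r sin(θ/2) = 15 sin(30°).
The full chord = 2 × 15 × sin(30°) = 15.

15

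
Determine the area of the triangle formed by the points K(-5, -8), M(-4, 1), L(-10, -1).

Shoelace: Area = (1/2)|-5(1--1) + -4(-1--8) + -10(-8-1)| = (1/2)(52) = 26

26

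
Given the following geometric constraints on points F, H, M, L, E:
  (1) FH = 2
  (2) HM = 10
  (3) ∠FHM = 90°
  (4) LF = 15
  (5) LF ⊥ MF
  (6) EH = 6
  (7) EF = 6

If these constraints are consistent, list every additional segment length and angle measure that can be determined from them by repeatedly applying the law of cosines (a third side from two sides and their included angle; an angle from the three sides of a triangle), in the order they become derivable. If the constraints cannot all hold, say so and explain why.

The constraints are consistent. Derivable facts, in order:
After 1 step:
- FM = 2·√26
- ∠EFH = 80.41°
- ∠EHF = 80.41°
- ∠FEH = 19.19°
After 2 steps:
- ML ≈ 18.14
- ∠FMH = 11.31°
- ∠HFM = 78.69°
After 3 steps:
- ∠FLM = 34.21°
- ∠FML = 55.79°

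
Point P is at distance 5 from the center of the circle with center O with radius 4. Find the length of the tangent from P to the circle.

tangent = √(d² - r²) = √(5² - 4²) = √(25 - 16) = √9 = 3

3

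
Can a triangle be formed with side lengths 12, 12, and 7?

Sort the sides: 7, 12, 12.
It suffices to check that the sum of the two smallest exceeds the largest:
7 + 12 = 19 > 12. ✓
Yes, a valid triangle can be formed.

Yes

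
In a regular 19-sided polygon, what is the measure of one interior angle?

Each interior angle of a regular n-gon is (n - 2) * 180 / n.
For n = 19: (19 - 2) * 180 / 19 = 3060/19 = 3060/19 degrees.

3060/19 degrees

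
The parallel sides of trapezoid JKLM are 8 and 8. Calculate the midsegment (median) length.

midsegment = (8 + 8) / 2 = 16 / 2 = 8

8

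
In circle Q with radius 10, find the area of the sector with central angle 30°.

Sector area = π(10²)(1/12) = 25*pi/3

25*pi/3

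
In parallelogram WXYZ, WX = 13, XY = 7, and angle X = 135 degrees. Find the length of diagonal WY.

Using the law of cosines:
d^2 = 13^2 + 7^2 - 2(13)(7)cos(135 degrees)
d^2 = 169 + 49 - 182*-sqrt(2)/2
d^2 = 91*sqrt(2) + 218
d = sqrt(91*sqrt(2) + 218)

sqrt(91*sqrt(2) + 218)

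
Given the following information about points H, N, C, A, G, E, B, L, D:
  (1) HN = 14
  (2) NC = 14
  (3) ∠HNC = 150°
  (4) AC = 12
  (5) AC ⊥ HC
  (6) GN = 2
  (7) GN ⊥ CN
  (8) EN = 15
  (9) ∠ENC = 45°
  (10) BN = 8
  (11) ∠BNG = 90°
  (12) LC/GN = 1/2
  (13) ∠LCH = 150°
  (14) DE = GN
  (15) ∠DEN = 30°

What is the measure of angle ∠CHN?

Step 1: By the law of cosines on triangle HNC: HC² = 14² + 14² − 2·14·14·cos(150°) = 731.48, so HC ≈ 27.05.
Step 2: By the inverse law of cosines on triangle CHN: cos(∠CHN) = (27.05² + 14² − 14²) / (2·27.05·14) = 731.48/757.29 = 0.9659, so ∠CHN = 15°.

Therefore, the measure of angle ∠CHN = 15°.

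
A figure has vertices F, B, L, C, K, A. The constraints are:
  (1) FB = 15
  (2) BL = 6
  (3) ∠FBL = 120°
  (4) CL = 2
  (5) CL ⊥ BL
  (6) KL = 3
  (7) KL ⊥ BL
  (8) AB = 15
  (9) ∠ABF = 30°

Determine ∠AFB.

Step 1: By the law of cosines on triangle FBA: FA² = 15² + 15² − 2·15·15·cos(30°) = 60.29, so FA ≈ 7.76.
Step 2: By the inverse law of cosines on triangle AFB: cos(∠AFB) = (7.76² + 15² − 15²) / (2·7.76·15) = 60.29/232.94 = 0.2588, so ∠AFB = 75°.

Therefore, the measure of angle ∠AFB = 75°.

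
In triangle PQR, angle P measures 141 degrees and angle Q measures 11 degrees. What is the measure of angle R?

angle R = 180 - 141 - 11 = 28 degrees.

28 degrees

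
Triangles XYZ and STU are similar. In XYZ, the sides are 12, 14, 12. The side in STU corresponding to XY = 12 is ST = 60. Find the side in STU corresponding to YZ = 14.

Since the triangles are similar, the ratio of corresponding sides is constant.
Scale factor k = ST / XY = 60 / 12 = 5
TU = k * YZ = 5 * 14 = 70

70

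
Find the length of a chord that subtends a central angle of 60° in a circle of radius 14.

Chord = 2(14) sin(30°) = 14

14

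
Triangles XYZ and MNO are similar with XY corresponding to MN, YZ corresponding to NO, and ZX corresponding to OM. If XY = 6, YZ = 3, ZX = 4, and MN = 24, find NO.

Similar triangles have proportional sides. Setting up the proportion:
MN / XY = NO / YZ
24 / 6 = NO / 3
NO = 3 * 24 / 6 = 12.

12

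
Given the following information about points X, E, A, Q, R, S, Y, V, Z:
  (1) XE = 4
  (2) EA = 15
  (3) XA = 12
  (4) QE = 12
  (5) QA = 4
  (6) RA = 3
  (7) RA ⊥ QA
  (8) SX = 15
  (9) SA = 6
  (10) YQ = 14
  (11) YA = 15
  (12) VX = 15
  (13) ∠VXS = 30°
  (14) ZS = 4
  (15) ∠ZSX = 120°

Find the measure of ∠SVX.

Step 1: By the law of cosines on triangle VXS: VS² = 15² + 15² − 2·15·15·cos(30°) = 60.29, so VS ≈ 7.76.
Step 2: By the inverse law of cosines on triangle SVX: cos(∠SVX) = (7.76² + 15² − 15²) / (2·7.76·15) = 60.29/232.94 = 0.2588, so ∠SVX = 75°.

Therefore, the measure of angle ∠SVX = 75°.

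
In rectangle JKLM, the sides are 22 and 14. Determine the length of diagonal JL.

d = sqrt(22^2 + 14^2) = sqrt(680) = 2*sqrt(170)

2*sqrt(170)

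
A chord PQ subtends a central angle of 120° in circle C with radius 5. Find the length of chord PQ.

Drop a perpendicular from the center to the chord, bisecting both the chord and the central angle.
Each half-chord = r sin(θ/2) = 5 sin(60°).
The full chord = 2 × 5 × sin(60°) = 5*sqrt(3).

5*sqrt(3)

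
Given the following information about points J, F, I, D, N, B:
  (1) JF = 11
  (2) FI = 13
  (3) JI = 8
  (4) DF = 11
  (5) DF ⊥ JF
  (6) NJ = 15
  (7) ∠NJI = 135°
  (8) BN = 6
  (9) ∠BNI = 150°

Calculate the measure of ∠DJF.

Step 1: By the law of cosines on triangle JFD: JD² = 11² + 11² − 2·11·11·cos(90°) = 242, so JD = 11·√2.
Step 2: By the inverse law of cosines on triangle DJF: cos(∠DJF) = ((11·√2)² + 11² − 11²) / (2·11·√2·11) = 242/342.24 = 0.7071, so ∠DJF = 45°.

Therefore, the measure of angle ∠DJF = 45°.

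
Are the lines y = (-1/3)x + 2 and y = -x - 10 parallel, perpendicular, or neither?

Slope of line 1: m1 = -1/3
Slope of line 2: m2 = -1
For parallel lines we need equal slopes: -1/3 != -1.
For perpendicular lines we need m1*m2 = -1: (-1/3)(-1) = 1/3 != -1.
Since neither condition holds, the lines are neither parallel nor perpendicular.

Neither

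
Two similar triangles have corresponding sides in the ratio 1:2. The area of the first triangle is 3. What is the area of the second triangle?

For similar figures, the area ratio equals the square of the side ratio.
Side ratio (the first triangle to the second triangle) = 1:2, so area ratio = 1^2:2^2 = 1:4.
If the area of the first triangle is 3, then the area of the second triangle = 3 * (4/1) = 12.

12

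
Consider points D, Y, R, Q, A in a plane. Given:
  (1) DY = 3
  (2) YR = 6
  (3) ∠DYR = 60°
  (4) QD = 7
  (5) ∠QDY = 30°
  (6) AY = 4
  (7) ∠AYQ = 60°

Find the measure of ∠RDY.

Step 1: By the law of cosines on triangle DYR: DR² = 3² + 6² − 2·3·6·cos(60°) = 27, so DR = 3·√3.
Step 2: By the inverse law of cosines on triangle RDY: cos(∠RDY) = ((3·√3)² + 3² − 6²) / (2·3·√3·3) = 0/31.18 = 0, so ∠RDY = 90°.

Therefore, the measure of angle ∠RDY = 90°.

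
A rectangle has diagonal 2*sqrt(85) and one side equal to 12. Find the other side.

b = sqrt(d^2 - a^2) = sqrt(340 - 144) = sqrt(196) = 14

14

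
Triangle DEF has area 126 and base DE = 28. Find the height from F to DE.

height = 2 * 126 / 28 = 9

9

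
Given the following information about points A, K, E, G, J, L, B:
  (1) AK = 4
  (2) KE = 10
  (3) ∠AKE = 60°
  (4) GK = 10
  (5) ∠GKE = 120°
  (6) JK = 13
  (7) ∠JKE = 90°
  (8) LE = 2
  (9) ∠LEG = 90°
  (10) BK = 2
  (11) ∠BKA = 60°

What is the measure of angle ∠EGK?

Step 1: By the law of cosines on triangle GKE: GE² = 10² + 10² − 2·10·10·cos(120°) = 300, so GE = 10·√3.
Step 2: By the inverse law of cosines on triangle EGK: cos(∠EGK) = ((10·√3)² + 10² − 10²) / (2·10·√3·10) = 300/346.41 = 0.866, so ∠EGK = 30°.

Therefore, the measure of angle ∠EGK = 30°.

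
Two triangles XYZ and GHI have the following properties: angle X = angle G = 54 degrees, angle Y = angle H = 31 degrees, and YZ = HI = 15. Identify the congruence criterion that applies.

The given information matches AAS: Two pairs of corresponding angles and a non-included side are equal (Angle-Angle-Side).

AAS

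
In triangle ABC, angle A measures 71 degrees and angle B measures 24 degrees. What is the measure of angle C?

angle C = 180 - 71 - 24 = 85 degrees.

85 degrees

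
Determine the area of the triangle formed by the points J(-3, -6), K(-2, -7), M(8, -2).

The Shoelace formula computes the area from vertex coordinates by summing cross products.
For vertices (-3,-6), (-2,-7), (8,-2):
Signed sum = -3*-7 - -2*-6 + -2*-2 - 8*-7 + 8*-6 - -3*-2
= 9 + 60 + -54 = 15
Area = (1/2)|15| = 15/2.

15/2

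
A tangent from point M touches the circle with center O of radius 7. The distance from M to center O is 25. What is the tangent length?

The tangent, radius, and line from the external point to the center form a right triangle.
The right angle is where the tangent meets the radius.
By the Pythagorean theorem: tangent² + 7² = 25²
tangent² = 625 - 49 = 576
tangent = 24

24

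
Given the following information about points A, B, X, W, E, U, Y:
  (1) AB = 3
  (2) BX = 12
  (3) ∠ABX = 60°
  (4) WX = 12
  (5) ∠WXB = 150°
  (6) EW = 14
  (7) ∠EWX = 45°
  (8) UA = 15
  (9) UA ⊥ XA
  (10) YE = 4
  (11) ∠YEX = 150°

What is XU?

Step 1: By the law of cosines on triangle XBA: XA² = 12² + 3² − 2·12·3·cos(60°) = 117, so XA = 3·√13.
Step 2: By the law of cosines on triangle XAU: XU² = (3·√13)² + 15² − 2·3·√13·15·cos(90°) = 342, so XU = 3·√38.

Therefore, the length of XU = 3·√38.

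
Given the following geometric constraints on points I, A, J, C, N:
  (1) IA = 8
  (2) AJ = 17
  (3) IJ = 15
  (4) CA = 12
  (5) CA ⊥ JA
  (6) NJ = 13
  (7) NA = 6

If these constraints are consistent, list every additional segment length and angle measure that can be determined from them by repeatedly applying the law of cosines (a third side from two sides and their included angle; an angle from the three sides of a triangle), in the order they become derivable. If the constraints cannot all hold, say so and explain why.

The constraints are consistent. Derivable facts, in order:
After 1 step:
- JC ≈ 20.81
- ∠AIJ = 90°
- ∠AJI = 28.07°
- ∠AJN = 17.3°
- ∠ANJ = 122.58°
- ∠IAJ = 61.93°
- ∠JAN = 40.12°
After 2 steps:
- ∠ACJ = 54.78°
- ∠AJC = 35.22°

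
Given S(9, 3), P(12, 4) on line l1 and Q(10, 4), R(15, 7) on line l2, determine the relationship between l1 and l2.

Slope of line 1: m1 = (4 - 3)/(12 - 9) = 1/3 = 1/3
Slope of line 2: m2 = (7 - 4)/(15 - 10) = 3/5 = 3/5
m1 != m2 (1/3 != 3/5), so not parallel.
m1 * m2 = (1/3) * (3/5) = 1/5 != -1, so not perpendicular.
The lines are neither parallel nor perpendicular.

Neither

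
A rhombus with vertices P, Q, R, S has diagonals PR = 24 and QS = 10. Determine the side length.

Half-diagonals are 12 and 5. side = sqrt(12^2 + 5^2) = sqrt(169) = 13

13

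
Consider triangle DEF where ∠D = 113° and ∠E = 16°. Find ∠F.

The interior angles sum to 180°: angle F = 180 - 113 - 16 = 51°.
The triangle is obtuse (angles 113°, 16°, 51°).

51 degrees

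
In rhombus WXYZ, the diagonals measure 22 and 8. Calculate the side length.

In a rhombus, the diagonals bisect each other perpendicularly, creating four congruent right triangles.
Each triangle has legs 11 (half of 22) and 4 (half of 8).
The hypotenuse of each right triangle is a side of the rhombus:
side = sqrt(11^2 + 4^2) = sqrt(137)

sqrt(137)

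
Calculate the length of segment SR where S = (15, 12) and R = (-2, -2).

The horizontal distance is |-2 - 15| = 17 and the vertical distance is |-2 - 12| = 14.
By the Pythagorean theorem, d = sqrt(17^2 + 14^2) = sqrt(485).

sqrt(485)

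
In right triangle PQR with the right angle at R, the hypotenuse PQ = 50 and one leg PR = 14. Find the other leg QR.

By the Pythagorean theorem: QR^2 = PQ^2 - PR^2
QR^2 = 50^2 - 14^2 = 2500 - 196 = 2304
QR = sqrt(2304) = 48

48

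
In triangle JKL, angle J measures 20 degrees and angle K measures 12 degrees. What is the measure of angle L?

Let angle L = x. Then 20 + 12 + x = 180.
x = 180 - 32 = 148 degrees.

148 degrees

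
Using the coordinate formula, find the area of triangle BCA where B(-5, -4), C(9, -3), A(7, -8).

Using the Shoelace formula for a triangle:
Area = (1/2)|x0(y1 - y2) + x1(y2 - y0) + x2(y0 - y1)|
Area = (1/2)|-5(-3 - -8) + 9(-8 - -4) + 7(-4 - -3)|
Area = (1/2)|-25 + -36 + -7|
Area = (1/2)|-68|
Area = (1/2)(68)
Area = 34

34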